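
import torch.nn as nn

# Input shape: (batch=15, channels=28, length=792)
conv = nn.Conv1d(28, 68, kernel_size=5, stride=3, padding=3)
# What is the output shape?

Input shape: (15, 28, 792)
Output shape: (15, 68, 265)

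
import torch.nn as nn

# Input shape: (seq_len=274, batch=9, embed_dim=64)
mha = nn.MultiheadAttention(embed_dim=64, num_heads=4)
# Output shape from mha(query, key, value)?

Input shape: (274, 9, 64)
Output shape: (274, 9, 64)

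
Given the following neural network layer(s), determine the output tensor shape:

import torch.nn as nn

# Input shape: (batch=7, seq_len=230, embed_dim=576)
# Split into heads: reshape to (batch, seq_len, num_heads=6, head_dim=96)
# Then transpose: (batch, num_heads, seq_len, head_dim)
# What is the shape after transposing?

Input shape: (7, 230, 576)
  -> after reshape: (7, 230, 6, 96)
Output shape: (7, 6, 230, 96)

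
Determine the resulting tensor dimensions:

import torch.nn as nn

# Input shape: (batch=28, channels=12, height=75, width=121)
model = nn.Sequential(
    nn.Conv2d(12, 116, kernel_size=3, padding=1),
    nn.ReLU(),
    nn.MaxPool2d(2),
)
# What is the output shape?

Input shape: (28, 12, 75, 121)
  -> after Conv2d: (28, 116, 75, 121)
  -> after ReLU: (28, 116, 75, 121)
Output shape: (28, 116, 37, 60)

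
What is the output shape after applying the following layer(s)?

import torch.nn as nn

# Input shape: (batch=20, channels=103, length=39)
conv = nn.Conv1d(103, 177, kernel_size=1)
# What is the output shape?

Input shape: (20, 103, 39)
Output shape: (20, 177, 39)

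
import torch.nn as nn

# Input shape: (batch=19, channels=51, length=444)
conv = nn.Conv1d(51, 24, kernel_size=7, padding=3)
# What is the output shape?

Input shape: (19, 51, 444)
Output shape: (19, 24, 444)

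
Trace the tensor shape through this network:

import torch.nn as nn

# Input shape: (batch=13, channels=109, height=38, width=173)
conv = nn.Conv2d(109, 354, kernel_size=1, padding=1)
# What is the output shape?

Input shape: (13, 109, 38, 173)
Output shape: (13, 354, 40, 175)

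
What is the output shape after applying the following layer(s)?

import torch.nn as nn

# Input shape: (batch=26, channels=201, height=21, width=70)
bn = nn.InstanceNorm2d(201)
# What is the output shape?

Input shape: (26, 201, 21, 70)
Output shape: (26, 201, 21, 70)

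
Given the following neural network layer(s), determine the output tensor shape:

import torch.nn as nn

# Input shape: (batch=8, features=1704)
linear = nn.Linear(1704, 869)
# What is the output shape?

Input shape: (8, 1704)
Output shape: (8, 869)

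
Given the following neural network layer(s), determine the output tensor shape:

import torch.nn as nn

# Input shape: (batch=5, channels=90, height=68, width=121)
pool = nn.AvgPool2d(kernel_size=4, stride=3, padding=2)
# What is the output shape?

Input shape: (5, 90, 68, 121)
Output shape: (5, 90, 23, 41)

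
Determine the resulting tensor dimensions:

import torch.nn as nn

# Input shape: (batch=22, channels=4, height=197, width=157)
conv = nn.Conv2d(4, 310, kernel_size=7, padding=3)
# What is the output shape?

Input shape: (22, 4, 197, 157)
Output shape: (22, 310, 197, 157)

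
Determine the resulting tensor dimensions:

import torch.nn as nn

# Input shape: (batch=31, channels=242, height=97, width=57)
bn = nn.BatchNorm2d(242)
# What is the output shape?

Input shape: (31, 242, 97, 57)
Output shape: (31, 242, 97, 57)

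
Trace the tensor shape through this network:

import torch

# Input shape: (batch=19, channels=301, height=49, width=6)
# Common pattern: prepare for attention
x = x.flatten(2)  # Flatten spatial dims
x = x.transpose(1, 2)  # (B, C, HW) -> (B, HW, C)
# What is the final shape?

Input shape: (19, 301, 49, 6)
  -> after flatten(2): (19, 301, 294)
Output shape: (19, 294, 301)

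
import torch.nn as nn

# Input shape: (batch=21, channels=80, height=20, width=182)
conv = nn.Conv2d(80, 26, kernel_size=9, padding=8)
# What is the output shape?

Input shape: (21, 80, 20, 182)
Output shape: (21, 26, 28, 190)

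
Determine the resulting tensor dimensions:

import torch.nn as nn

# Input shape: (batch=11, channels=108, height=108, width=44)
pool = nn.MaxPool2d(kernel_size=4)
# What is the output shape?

Input shape: (11, 108, 108, 44)
Output shape: (11, 108, 27, 11)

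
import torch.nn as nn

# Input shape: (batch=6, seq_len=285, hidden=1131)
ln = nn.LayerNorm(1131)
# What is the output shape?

Input shape: (6, 285, 1131)
Output shape: (6, 285, 1131)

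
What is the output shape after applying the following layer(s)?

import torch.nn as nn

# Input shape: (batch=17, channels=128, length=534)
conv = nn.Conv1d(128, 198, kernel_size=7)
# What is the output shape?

Input shape: (17, 128, 534)
Output shape: (17, 198, 528)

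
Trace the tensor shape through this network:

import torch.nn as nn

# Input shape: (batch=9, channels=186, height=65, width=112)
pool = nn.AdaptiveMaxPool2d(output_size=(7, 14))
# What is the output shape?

Input shape: (9, 186, 65, 112)
Output shape: (9, 186, 7, 14)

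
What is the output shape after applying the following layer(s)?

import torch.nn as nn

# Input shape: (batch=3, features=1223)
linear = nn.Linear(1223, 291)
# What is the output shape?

Input shape: (3, 1223)
Output shape: (3, 291)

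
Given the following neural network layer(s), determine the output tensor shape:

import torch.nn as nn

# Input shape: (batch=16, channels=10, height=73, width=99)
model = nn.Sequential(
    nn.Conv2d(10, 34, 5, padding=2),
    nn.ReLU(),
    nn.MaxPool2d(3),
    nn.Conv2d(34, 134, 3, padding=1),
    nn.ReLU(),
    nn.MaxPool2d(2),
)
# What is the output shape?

Input shape: (16, 10, 73, 99)
  -> after first Conv2d: (16, 34, 73, 99)
  -> after first MaxPool2d: (16, 34, 24, 33)
  -> after second Conv2d: (16, 134, 24, 33)
Output shape: (16, 134, 12, 16)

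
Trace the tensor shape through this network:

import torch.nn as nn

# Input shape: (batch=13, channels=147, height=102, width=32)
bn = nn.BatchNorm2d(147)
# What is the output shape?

Input shape: (13, 147, 102, 32)
Output shape: (13, 147, 102, 32)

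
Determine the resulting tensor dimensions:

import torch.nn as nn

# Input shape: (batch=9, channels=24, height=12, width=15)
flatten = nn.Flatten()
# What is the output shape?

Input shape: (9, 24, 12, 15)
Output shape: (9, 4320)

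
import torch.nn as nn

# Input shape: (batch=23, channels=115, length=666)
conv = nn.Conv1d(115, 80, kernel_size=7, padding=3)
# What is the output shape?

Input shape: (23, 115, 666)
Output shape: (23, 80, 666)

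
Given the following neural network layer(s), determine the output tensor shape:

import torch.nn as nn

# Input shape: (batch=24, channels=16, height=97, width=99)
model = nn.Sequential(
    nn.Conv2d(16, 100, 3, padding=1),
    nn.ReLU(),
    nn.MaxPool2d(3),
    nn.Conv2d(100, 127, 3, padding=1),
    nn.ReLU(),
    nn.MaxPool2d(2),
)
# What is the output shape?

Input shape: (24, 16, 97, 99)
  -> after first Conv2d: (24, 100, 97, 99)
  -> after first MaxPool2d: (24, 100, 32, 33)
  -> after second Conv2d: (24, 127, 32, 33)
Output shape: (24, 127, 16, 16)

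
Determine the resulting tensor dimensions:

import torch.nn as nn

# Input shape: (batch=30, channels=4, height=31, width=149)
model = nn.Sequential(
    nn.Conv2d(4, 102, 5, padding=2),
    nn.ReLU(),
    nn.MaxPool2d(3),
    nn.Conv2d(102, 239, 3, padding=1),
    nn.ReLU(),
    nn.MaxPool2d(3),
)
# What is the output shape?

Input shape: (30, 4, 31, 149)
  -> after first Conv2d: (30, 102, 31, 149)
  -> after first MaxPool2d: (30, 102, 10, 49)
  -> after second Conv2d: (30, 239, 10, 49)
Output shape: (30, 239, 3, 16)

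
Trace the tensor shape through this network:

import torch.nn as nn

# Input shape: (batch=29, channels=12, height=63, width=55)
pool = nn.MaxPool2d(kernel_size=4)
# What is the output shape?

Input shape: (29, 12, 63, 55)
Output shape: (29, 12, 15, 13)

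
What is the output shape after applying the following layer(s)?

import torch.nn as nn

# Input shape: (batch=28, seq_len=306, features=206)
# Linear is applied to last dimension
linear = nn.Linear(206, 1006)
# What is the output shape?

Input shape: (28, 306, 206)
Output shape: (28, 306, 1006)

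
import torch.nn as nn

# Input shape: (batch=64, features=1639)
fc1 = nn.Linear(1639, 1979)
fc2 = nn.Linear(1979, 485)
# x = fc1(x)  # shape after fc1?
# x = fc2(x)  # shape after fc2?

Input shape: (64, 1639)
  -> after fc1: (64, 1979)
Output shape: (64, 485)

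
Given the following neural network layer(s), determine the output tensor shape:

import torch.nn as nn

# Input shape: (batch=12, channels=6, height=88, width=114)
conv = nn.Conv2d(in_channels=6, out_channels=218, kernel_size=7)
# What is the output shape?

Input shape: (12, 6, 88, 114)
Output shape: (12, 218, 82, 108)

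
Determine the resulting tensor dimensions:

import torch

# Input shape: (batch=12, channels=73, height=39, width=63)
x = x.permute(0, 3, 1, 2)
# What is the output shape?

Input shape: (12, 73, 39, 63)
Output shape: (12, 63, 73, 39)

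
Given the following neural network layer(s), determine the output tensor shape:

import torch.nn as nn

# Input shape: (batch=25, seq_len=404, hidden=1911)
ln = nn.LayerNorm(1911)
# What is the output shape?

Input shape: (25, 404, 1911)
Output shape: (25, 404, 1911)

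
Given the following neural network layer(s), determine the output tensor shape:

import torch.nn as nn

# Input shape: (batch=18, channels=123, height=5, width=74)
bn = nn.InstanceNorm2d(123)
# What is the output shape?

Input shape: (18, 123, 5, 74)
Output shape: (18, 123, 5, 74)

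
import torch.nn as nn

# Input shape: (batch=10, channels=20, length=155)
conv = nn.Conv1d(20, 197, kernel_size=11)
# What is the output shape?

Input shape: (10, 20, 155)
Output shape: (10, 197, 145)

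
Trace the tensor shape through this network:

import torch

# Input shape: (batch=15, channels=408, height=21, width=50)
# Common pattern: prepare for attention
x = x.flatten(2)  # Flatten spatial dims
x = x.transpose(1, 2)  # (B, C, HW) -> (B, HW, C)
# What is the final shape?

Input shape: (15, 408, 21, 50)
  -> after flatten(2): (15, 408, 1050)
Output shape: (15, 1050, 408)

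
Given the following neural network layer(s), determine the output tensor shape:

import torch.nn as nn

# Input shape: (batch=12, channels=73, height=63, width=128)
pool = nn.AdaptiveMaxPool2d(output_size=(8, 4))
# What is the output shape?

Input shape: (12, 73, 63, 128)
Output shape: (12, 73, 8, 4)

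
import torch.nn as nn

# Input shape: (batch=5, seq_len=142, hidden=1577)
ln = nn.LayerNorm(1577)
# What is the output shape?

Input shape: (5, 142, 1577)
Output shape: (5, 142, 1577)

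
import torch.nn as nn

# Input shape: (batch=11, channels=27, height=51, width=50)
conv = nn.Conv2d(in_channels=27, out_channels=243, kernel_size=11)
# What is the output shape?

Input shape: (11, 27, 51, 50)
Output shape: (11, 243, 41, 40)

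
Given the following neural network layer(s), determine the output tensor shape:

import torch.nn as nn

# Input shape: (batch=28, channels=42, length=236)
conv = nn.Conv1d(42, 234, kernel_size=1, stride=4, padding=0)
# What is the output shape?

Input shape: (28, 42, 236)
Output shape: (28, 234, 59)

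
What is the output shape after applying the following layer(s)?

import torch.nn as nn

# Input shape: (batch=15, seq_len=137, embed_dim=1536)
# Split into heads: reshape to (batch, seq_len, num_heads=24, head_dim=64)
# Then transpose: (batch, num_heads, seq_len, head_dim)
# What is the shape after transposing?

Input shape: (15, 137, 1536)
  -> after reshape: (15, 137, 24, 64)
Output shape: (15, 24, 137, 64)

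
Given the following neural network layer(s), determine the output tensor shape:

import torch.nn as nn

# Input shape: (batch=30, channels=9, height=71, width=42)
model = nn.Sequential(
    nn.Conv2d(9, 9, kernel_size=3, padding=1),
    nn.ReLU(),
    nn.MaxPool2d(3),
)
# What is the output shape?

Input shape: (30, 9, 71, 42)
  -> after Conv2d: (30, 9, 71, 42)
  -> after ReLU: (30, 9, 71, 42)
Output shape: (30, 9, 23, 14)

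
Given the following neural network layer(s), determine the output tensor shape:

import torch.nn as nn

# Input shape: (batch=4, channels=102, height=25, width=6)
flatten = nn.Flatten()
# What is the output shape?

Input shape: (4, 102, 25, 6)
Output shape: (4, 15300)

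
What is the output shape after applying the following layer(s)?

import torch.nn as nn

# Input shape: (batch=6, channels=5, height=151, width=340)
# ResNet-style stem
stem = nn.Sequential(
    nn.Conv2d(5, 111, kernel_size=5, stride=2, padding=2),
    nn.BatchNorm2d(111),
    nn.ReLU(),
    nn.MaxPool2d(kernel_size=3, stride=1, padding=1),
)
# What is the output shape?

Input shape: (6, 5, 151, 340)
  -> after Conv2d 5x5 stride=2: (6, 111, 76, 170)
Output shape: (6, 111, 76, 170)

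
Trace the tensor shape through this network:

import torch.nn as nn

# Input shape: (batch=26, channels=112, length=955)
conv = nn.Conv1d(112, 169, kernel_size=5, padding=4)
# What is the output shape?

Input shape: (26, 112, 955)
Output shape: (26, 169, 959)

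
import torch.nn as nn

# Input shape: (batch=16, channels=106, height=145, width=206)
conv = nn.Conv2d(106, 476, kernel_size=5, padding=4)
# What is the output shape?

Input shape: (16, 106, 145, 206)
Output shape: (16, 476, 149, 210)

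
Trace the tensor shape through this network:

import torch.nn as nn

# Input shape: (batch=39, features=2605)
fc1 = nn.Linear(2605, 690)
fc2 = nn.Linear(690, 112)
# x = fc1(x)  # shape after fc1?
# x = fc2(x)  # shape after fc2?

Input shape: (39, 2605)
  -> after fc1: (39, 690)
Output shape: (39, 112)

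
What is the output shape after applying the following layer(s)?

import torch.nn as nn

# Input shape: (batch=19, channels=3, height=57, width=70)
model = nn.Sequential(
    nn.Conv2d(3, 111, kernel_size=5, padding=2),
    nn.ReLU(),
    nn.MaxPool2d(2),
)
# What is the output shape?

Input shape: (19, 3, 57, 70)
  -> after Conv2d: (19, 111, 57, 70)
  -> after ReLU: (19, 111, 57, 70)
Output shape: (19, 111, 28, 35)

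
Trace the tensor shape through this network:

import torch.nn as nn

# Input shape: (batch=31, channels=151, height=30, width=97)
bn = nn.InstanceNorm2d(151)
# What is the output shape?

Input shape: (31, 151, 30, 97)
Output shape: (31, 151, 30, 97)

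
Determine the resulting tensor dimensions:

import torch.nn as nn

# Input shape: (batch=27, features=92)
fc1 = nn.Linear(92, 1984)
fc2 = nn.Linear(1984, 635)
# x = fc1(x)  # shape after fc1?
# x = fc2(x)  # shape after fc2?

Input shape: (27, 92)
  -> after fc1: (27, 1984)
Output shape: (27, 635)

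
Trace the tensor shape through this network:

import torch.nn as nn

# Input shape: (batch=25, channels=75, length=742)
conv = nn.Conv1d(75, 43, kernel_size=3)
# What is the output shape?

Input shape: (25, 75, 742)
Output shape: (25, 43, 740)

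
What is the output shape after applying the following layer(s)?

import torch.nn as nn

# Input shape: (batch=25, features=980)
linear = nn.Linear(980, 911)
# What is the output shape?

Input shape: (25, 980)
Output shape: (25, 911)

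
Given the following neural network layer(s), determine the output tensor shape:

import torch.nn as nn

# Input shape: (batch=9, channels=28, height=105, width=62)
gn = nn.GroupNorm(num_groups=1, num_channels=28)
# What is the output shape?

Input shape: (9, 28, 105, 62)
Output shape: (9, 28, 105, 62)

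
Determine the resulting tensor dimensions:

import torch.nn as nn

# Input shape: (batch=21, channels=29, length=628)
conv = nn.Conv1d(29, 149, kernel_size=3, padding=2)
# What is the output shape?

Input shape: (21, 29, 628)
Output shape: (21, 149, 630)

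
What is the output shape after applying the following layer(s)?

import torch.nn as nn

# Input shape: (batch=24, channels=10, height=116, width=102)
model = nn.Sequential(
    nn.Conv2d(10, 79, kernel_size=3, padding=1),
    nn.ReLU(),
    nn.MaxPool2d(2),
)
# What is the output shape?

Input shape: (24, 10, 116, 102)
  -> after Conv2d: (24, 79, 116, 102)
  -> after ReLU: (24, 79, 116, 102)
Output shape: (24, 79, 58, 51)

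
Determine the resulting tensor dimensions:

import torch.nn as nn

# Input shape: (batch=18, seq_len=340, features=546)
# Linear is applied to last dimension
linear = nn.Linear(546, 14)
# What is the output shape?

Input shape: (18, 340, 546)
Output shape: (18, 340, 14)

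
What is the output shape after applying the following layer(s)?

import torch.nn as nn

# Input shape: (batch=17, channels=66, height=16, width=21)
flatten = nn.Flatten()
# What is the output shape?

Input shape: (17, 66, 16, 21)
Output shape: (17, 22176)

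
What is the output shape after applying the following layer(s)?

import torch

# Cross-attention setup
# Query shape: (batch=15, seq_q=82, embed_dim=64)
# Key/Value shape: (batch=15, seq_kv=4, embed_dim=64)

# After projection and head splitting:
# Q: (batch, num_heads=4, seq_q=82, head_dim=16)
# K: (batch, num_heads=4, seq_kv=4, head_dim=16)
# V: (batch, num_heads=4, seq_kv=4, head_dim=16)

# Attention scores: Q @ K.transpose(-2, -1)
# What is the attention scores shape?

Input shape: (15, 82, 64)
Output shape: (15, 4, 82, 4)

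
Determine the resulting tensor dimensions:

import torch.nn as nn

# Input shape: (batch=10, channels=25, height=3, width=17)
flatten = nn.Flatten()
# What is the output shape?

Input shape: (10, 25, 3, 17)
Output shape: (10, 1275)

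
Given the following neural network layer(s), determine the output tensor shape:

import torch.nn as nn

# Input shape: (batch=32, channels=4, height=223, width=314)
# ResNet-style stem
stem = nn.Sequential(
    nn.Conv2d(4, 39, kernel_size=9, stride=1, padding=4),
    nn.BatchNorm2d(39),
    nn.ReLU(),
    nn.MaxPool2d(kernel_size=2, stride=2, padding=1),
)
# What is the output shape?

Input shape: (32, 4, 223, 314)
  -> after Conv2d 9x9 stride=1: (32, 39, 223, 314)
Output shape: (32, 39, 112, 158)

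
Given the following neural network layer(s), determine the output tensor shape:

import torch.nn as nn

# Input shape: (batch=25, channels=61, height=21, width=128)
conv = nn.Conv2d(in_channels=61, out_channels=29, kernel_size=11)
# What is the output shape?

Input shape: (25, 61, 21, 128)
Output shape: (25, 29, 11, 118)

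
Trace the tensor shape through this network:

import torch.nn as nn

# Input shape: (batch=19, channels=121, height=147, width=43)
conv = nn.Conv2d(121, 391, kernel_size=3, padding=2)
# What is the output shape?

Input shape: (19, 121, 147, 43)
Output shape: (19, 391, 149, 45)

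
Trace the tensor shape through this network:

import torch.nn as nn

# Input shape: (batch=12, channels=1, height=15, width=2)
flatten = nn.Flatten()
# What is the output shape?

Input shape: (12, 1, 15, 2)
Output shape: (12, 30)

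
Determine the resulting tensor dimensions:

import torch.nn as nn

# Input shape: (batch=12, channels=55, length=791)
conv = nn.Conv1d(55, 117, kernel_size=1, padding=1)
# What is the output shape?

Input shape: (12, 55, 791)
Output shape: (12, 117, 793)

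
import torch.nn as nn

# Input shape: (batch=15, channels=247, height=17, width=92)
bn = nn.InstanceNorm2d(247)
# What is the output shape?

Input shape: (15, 247, 17, 92)
Output shape: (15, 247, 17, 92)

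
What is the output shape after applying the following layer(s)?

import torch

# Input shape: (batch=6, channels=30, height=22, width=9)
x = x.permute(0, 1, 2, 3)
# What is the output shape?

Input shape: (6, 30, 22, 9)
Output shape: (6, 30, 22, 9)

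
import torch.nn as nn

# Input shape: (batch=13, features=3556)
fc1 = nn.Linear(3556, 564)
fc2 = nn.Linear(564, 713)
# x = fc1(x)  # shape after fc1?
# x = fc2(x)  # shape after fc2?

Input shape: (13, 3556)
  -> after fc1: (13, 564)
Output shape: (13, 713)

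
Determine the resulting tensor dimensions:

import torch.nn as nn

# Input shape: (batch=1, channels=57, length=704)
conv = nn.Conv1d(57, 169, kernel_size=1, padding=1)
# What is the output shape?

Input shape: (1, 57, 704)
Output shape: (1, 169, 706)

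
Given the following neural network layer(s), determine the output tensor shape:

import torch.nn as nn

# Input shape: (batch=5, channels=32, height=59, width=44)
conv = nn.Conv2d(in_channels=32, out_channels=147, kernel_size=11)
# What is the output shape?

Input shape: (5, 32, 59, 44)
Output shape: (5, 147, 49, 34)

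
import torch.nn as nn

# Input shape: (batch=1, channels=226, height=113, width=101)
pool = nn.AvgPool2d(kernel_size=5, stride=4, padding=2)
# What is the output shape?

Input shape: (1, 226, 113, 101)
Output shape: (1, 226, 29, 26)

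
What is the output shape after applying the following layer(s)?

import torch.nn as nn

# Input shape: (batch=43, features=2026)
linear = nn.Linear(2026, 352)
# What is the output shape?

Input shape: (43, 2026)
Output shape: (43, 352)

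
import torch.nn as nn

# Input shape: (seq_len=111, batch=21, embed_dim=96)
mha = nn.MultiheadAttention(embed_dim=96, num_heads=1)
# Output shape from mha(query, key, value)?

Input shape: (111, 21, 96)
Output shape: (111, 21, 96)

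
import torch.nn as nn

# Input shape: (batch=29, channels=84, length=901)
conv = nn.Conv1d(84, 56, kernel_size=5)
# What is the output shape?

Input shape: (29, 84, 901)
Output shape: (29, 56, 897)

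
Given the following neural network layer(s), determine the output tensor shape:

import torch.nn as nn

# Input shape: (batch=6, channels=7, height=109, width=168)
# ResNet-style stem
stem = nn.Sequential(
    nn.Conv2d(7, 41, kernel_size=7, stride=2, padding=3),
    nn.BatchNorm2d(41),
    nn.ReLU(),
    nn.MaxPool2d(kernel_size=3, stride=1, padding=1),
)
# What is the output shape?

Input shape: (6, 7, 109, 168)
  -> after Conv2d 7x7 stride=2: (6, 41, 55, 84)
Output shape: (6, 41, 55, 84)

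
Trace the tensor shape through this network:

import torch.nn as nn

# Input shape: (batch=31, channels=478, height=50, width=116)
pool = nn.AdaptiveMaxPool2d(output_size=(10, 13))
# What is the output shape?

Input shape: (31, 478, 50, 116)
Output shape: (31, 478, 10, 13)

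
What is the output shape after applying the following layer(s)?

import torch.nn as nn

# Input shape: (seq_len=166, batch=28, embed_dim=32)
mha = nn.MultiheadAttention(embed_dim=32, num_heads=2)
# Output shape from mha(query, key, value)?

Input shape: (166, 28, 32)
Output shape: (166, 28, 32)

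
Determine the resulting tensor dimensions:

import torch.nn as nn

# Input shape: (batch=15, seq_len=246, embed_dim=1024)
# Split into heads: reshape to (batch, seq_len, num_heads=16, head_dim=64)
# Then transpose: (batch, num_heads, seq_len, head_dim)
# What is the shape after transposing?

Input shape: (15, 246, 1024)
  -> after reshape: (15, 246, 16, 64)
Output shape: (15, 16, 246, 64)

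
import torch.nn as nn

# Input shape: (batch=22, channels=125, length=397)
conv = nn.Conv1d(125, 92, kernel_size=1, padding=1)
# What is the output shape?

Input shape: (22, 125, 397)
Output shape: (22, 92, 399)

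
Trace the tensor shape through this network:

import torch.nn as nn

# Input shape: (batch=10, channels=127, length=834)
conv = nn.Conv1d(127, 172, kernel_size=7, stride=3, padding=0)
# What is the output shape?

Input shape: (10, 127, 834)
Output shape: (10, 172, 276)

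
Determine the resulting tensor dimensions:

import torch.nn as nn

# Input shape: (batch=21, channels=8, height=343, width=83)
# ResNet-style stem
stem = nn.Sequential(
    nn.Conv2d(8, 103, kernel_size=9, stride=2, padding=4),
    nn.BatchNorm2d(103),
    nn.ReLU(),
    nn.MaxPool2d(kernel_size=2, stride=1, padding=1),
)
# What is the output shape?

Input shape: (21, 8, 343, 83)
  -> after Conv2d 9x9 stride=2: (21, 103, 172, 42)
Output shape: (21, 103, 173, 43)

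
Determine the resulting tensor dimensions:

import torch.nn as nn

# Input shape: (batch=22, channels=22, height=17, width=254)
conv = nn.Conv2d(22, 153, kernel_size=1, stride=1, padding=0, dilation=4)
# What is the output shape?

Input shape: (22, 22, 17, 254)
Output shape: (22, 153, 17, 254)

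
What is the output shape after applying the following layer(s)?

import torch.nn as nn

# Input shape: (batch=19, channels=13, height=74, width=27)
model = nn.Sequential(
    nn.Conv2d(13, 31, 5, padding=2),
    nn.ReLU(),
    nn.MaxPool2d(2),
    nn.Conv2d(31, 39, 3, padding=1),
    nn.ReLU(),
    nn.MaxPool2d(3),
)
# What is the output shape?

Input shape: (19, 13, 74, 27)
  -> after first Conv2d: (19, 31, 74, 27)
  -> after first MaxPool2d: (19, 31, 37, 13)
  -> after second Conv2d: (19, 39, 37, 13)
Output shape: (19, 39, 12, 4)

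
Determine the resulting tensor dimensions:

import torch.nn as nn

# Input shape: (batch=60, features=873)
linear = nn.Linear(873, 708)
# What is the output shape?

Input shape: (60, 873)
Output shape: (60, 708)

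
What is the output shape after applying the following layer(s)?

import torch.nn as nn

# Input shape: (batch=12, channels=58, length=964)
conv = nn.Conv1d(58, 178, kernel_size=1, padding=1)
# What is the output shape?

Input shape: (12, 58, 964)
Output shape: (12, 178, 966)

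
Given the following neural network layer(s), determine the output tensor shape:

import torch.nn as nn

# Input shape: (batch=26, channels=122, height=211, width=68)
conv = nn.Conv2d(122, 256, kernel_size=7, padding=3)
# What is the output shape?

Input shape: (26, 122, 211, 68)
Output shape: (26, 256, 211, 68)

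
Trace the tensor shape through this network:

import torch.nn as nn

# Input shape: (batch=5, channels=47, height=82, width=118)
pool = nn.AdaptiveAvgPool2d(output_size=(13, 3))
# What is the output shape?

Input shape: (5, 47, 82, 118)
Output shape: (5, 47, 13, 3)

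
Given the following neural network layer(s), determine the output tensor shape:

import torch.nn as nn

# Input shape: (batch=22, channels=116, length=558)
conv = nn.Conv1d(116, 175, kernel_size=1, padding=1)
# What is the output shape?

Input shape: (22, 116, 558)
Output shape: (22, 175, 560)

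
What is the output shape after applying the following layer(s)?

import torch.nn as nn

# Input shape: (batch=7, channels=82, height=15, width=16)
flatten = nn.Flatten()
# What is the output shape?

Input shape: (7, 82, 15, 16)
Output shape: (7, 19680)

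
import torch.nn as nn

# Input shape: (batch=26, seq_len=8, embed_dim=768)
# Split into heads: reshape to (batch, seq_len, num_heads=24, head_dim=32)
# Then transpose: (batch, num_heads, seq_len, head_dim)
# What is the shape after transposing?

Input shape: (26, 8, 768)
  -> after reshape: (26, 8, 24, 32)
Output shape: (26, 24, 8, 32)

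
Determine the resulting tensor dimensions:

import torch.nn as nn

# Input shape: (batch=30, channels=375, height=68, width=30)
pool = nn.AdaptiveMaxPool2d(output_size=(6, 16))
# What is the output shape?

Input shape: (30, 375, 68, 30)
Output shape: (30, 375, 6, 16)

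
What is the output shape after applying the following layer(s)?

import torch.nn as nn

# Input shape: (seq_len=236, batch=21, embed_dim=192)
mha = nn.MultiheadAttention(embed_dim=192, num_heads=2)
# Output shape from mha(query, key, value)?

Input shape: (236, 21, 192)
Output shape: (236, 21, 192)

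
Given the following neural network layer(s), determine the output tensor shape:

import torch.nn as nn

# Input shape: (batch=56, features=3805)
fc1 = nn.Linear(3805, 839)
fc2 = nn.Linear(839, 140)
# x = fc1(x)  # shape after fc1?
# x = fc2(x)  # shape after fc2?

Input shape: (56, 3805)
  -> after fc1: (56, 839)
Output shape: (56, 140)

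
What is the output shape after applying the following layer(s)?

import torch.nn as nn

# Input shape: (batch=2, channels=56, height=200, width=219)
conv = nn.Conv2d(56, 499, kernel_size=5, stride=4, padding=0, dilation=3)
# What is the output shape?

Input shape: (2, 56, 200, 219)
Output shape: (2, 499, 47, 52)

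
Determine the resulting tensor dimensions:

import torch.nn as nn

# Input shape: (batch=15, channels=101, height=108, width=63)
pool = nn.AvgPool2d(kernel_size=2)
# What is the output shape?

Input shape: (15, 101, 108, 63)
Output shape: (15, 101, 54, 31)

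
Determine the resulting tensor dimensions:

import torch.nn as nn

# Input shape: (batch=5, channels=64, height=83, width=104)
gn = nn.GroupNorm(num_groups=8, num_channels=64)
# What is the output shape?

Input shape: (5, 64, 83, 104)
Output shape: (5, 64, 83, 104)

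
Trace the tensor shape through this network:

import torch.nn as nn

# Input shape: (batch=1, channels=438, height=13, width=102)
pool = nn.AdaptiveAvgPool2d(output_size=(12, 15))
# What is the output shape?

Input shape: (1, 438, 13, 102)
Output shape: (1, 438, 12, 15)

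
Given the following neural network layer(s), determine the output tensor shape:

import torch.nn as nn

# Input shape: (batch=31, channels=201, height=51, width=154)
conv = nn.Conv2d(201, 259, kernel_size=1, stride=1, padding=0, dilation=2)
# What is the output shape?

Input shape: (31, 201, 51, 154)
Output shape: (31, 259, 51, 154)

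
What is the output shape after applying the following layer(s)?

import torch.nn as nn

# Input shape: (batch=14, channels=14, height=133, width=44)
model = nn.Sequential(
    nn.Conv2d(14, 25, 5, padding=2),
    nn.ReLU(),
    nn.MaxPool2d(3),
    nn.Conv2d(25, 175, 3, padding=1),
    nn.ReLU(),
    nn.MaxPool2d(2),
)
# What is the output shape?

Input shape: (14, 14, 133, 44)
  -> after first Conv2d: (14, 25, 133, 44)
  -> after first MaxPool2d: (14, 25, 44, 14)
  -> after second Conv2d: (14, 175, 44, 14)
Output shape: (14, 175, 22, 7)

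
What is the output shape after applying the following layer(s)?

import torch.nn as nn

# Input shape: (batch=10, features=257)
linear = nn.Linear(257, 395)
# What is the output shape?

Input shape: (10, 257)
Output shape: (10, 395)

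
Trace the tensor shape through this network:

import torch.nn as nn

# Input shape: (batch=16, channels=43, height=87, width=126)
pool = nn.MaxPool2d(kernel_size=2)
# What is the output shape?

Input shape: (16, 43, 87, 126)
Output shape: (16, 43, 43, 63)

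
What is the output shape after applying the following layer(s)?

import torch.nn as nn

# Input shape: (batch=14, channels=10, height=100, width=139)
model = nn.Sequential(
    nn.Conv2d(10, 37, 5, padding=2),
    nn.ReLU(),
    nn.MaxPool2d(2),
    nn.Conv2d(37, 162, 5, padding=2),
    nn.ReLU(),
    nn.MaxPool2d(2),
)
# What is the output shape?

Input shape: (14, 10, 100, 139)
  -> after first Conv2d: (14, 37, 100, 139)
  -> after first MaxPool2d: (14, 37, 50, 69)
  -> after second Conv2d: (14, 162, 50, 69)
Output shape: (14, 162, 25, 34)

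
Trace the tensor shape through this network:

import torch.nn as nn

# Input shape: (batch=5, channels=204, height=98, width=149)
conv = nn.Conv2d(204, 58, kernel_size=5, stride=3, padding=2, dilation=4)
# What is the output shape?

Input shape: (5, 204, 98, 149)
Output shape: (5, 58, 29, 46)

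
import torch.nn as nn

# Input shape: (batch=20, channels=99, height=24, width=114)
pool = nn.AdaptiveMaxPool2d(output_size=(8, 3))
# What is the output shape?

Input shape: (20, 99, 24, 114)
Output shape: (20, 99, 8, 3)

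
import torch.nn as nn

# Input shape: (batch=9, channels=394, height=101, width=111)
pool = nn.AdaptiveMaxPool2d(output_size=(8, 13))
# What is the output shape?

Input shape: (9, 394, 101, 111)
Output shape: (9, 394, 8, 13)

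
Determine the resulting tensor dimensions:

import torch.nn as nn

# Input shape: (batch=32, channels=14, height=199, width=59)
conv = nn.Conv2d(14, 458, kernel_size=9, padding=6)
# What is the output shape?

Input shape: (32, 14, 199, 59)
Output shape: (32, 458, 203, 63)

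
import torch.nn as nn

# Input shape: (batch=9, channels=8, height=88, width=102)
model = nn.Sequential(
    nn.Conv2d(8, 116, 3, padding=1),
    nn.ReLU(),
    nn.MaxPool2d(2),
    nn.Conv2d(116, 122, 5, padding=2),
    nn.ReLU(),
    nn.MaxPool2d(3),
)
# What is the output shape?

Input shape: (9, 8, 88, 102)
  -> after first Conv2d: (9, 116, 88, 102)
  -> after first MaxPool2d: (9, 116, 44, 51)
  -> after second Conv2d: (9, 122, 44, 51)
Output shape: (9, 122, 14, 17)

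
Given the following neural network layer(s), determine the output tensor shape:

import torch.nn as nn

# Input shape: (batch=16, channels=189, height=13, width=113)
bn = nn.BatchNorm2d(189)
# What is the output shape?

Input shape: (16, 189, 13, 113)
Output shape: (16, 189, 13, 113)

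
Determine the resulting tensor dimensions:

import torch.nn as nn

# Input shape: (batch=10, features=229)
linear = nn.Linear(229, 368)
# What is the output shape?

Input shape: (10, 229)
Output shape: (10, 368)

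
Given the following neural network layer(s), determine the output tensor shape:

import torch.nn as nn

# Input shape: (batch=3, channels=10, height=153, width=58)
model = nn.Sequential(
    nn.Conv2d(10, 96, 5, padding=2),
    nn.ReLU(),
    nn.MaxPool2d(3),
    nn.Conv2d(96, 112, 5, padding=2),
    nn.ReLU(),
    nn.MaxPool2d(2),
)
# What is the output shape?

Input shape: (3, 10, 153, 58)
  -> after first Conv2d: (3, 96, 153, 58)
  -> after first MaxPool2d: (3, 96, 51, 19)
  -> after second Conv2d: (3, 112, 51, 19)
Output shape: (3, 112, 25, 9)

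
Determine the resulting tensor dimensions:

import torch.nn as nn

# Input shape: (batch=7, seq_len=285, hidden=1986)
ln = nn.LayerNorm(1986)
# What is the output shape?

Input shape: (7, 285, 1986)
Output shape: (7, 285, 1986)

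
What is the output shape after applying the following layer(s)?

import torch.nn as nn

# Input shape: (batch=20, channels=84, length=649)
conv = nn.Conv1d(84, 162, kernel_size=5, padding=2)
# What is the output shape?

Input shape: (20, 84, 649)
Output shape: (20, 162, 649)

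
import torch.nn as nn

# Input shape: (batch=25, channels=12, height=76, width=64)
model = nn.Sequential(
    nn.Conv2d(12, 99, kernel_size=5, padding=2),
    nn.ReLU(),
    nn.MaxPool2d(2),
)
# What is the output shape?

Input shape: (25, 12, 76, 64)
  -> after Conv2d: (25, 99, 76, 64)
  -> after ReLU: (25, 99, 76, 64)
Output shape: (25, 99, 38, 32)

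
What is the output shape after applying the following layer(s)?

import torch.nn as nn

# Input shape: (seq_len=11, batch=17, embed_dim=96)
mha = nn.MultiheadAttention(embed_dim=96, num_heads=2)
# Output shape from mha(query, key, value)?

Input shape: (11, 17, 96)
Output shape: (11, 17, 96)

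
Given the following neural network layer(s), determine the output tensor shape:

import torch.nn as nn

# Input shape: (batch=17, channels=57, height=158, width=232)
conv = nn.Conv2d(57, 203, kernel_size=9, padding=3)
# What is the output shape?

Input shape: (17, 57, 158, 232)
Output shape: (17, 203, 156, 230)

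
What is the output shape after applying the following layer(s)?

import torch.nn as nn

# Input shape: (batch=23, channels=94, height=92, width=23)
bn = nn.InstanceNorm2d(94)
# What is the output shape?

Input shape: (23, 94, 92, 23)
Output shape: (23, 94, 92, 23)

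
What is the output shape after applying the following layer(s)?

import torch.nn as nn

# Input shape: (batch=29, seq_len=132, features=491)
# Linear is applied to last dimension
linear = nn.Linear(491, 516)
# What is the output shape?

Input shape: (29, 132, 491)
Output shape: (29, 132, 516)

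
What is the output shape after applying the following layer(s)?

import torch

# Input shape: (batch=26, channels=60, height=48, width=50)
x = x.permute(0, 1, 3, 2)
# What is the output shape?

Input shape: (26, 60, 48, 50)
Output shape: (26, 60, 50, 48)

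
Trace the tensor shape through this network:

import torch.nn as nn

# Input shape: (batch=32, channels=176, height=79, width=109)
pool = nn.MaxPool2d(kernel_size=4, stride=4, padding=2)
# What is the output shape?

Input shape: (32, 176, 79, 109)
Output shape: (32, 176, 20, 28)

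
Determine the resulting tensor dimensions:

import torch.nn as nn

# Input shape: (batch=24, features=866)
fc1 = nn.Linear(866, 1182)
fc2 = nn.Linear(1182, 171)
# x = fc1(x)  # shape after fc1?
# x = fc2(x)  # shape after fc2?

Input shape: (24, 866)
  -> after fc1: (24, 1182)
Output shape: (24, 171)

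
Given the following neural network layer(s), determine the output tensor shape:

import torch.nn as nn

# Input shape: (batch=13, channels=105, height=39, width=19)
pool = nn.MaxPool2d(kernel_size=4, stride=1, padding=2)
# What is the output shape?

Input shape: (13, 105, 39, 19)
Output shape: (13, 105, 40, 20)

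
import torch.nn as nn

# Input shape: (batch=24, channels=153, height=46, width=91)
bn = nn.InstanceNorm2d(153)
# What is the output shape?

Input shape: (24, 153, 46, 91)
Output shape: (24, 153, 46, 91)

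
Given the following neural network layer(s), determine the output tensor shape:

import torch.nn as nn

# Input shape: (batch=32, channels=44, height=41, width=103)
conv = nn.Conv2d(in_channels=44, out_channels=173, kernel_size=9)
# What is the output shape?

Input shape: (32, 44, 41, 103)
Output shape: (32, 173, 33, 95)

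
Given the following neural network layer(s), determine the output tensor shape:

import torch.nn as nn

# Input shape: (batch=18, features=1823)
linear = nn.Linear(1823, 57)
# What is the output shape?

Input shape: (18, 1823)
Output shape: (18, 57)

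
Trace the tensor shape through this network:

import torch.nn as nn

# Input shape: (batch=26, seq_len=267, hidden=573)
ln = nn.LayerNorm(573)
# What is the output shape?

Input shape: (26, 267, 573)
Output shape: (26, 267, 573)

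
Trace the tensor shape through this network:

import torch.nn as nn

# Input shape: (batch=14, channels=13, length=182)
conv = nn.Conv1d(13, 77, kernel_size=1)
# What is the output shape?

Input shape: (14, 13, 182)
Output shape: (14, 77, 182)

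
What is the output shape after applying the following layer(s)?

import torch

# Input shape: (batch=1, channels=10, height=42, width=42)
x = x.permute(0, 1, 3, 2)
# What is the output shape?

Input shape: (1, 10, 42, 42)
Output shape: (1, 10, 42, 42)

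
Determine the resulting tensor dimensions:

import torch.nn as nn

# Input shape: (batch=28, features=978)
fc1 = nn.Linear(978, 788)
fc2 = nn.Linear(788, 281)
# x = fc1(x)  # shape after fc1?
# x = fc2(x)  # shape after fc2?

Input shape: (28, 978)
  -> after fc1: (28, 788)
Output shape: (28, 281)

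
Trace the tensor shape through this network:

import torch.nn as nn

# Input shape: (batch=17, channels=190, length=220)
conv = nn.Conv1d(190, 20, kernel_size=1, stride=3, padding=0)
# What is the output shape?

Input shape: (17, 190, 220)
Output shape: (17, 20, 74)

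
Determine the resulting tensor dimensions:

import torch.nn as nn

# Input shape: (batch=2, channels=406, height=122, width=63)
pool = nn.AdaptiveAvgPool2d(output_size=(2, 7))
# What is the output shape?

Input shape: (2, 406, 122, 63)
Output shape: (2, 406, 2, 7)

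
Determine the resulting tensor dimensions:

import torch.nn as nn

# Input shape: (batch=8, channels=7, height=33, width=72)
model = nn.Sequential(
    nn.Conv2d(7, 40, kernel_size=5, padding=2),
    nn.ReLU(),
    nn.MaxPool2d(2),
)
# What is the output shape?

Input shape: (8, 7, 33, 72)
  -> after Conv2d: (8, 40, 33, 72)
  -> after ReLU: (8, 40, 33, 72)
Output shape: (8, 40, 16, 36)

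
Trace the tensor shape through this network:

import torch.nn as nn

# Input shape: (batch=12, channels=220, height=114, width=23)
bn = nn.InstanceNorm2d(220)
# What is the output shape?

Input shape: (12, 220, 114, 23)
Output shape: (12, 220, 114, 23)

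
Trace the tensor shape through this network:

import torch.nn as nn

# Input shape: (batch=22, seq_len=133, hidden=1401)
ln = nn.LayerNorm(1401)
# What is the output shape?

Input shape: (22, 133, 1401)
Output shape: (22, 133, 1401)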